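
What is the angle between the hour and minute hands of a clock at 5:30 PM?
Hour hand position: 5 x 30 + 30 x 0.5 = 165 degrees
Minute hand position: 30 x 6 = 180 degrees
Difference: |165 - 180| = 15 degrees
The angle between the hands is 15 degrees

Final answer: 15 degrees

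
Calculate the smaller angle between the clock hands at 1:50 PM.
Hour hand position: 1 x 30 + 50 x 0.5 = 55 degrees
Minute hand position: 50 x 6 = 300 degrees
Difference: |55 - 300| = 245 degrees
Since 245 > 180, the smaller angle is 360 - 245 = 115 degrees

Final answer: 115 degrees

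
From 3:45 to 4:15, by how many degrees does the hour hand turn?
The hour hand moves 0.5 degrees per minute.
Time elapsed: 4:15 - 3:45 = 30 minutes
Angular displacement: 30 x 0.5 = 15 degrees

Final answer: 15 degrees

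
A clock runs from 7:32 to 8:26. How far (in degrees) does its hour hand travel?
The hour hand moves 0.5 degrees per minute.
Time elapsed: 8:26 - 7:32 = 54 minutes
Angular displacement: 54 x 0.5 = 27 degrees

Final answer: 27 degrees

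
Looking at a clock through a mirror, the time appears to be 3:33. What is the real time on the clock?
Reflection across the vertical (12-6) axis maps a hand at angle A degrees to (360 - A) degrees, which sends a reading of T minutes past 12:00 to (720 - T) minutes past 12:00.
Mirror reads 3:33 = 213 minutes past 12:00.
Actual time: (720 - 213) mod 720 = 507 minutes = 8:27.

Final answer: 8:27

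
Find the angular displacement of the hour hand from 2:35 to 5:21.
The hour hand moves 0.5 degrees per minute.
Time elapsed: 5:21 - 2:35 = 166 minutes
Angular displacement: 166 x 0.5 = 83 degrees

Final answer: 83 degrees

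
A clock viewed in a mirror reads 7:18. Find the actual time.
Reflection across the vertical (12-6) axis maps a hand at angle A degrees to (360 - A) degrees, which sends a reading of T minutes past 12:00 to (720 - T) minutes past 12:00.
Mirror reads 7:18 = 438 minutes past 12:00.
Actual time: (720 - 438) mod 720 = 282 minutes = 4:42.

Final answer: 4:42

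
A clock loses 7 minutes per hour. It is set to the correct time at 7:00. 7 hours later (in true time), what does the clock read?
For every 60 true minutes, the faulty clock advances 60 - 7 = 53 minutes.
True elapsed: 7 hours = 420 minutes.
Faulty clock advances: 420 x 53/60 = 371 minutes (drift: 49 minutes behind).
Shown time: 7:00 + 371 minutes = 1:11.

Final answer: 1:11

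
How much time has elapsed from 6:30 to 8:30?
From 6:30 to 8:30:
(8 x 60 + 30) - (6 x 60 + 30) = 510 - 390 = 120 minutes
= 2 hours

Final answer: 2 hours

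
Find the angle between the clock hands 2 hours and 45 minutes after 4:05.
First find the time 2 hours and 45 minutes after 4:05.
Total minutes: 4 x 60 + 5 + 2 x 60 + 45 = 410.
410 mod 720 = 410 minutes = 6:50.
Now compute the angle at 6:50:
Hour hand: 6 x 30 + 50 x 0.5 = 205 degrees
Minute hand: 50 x 6 = 300 degrees
Difference: |205 - 300| = 95 degrees
The angle is 95 degrees

Final answer: 95 degrees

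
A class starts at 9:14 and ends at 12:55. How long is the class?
From 9:14 to 12:55:
(12 x 60 + 55) - (9 x 60 + 14) = 775 - 554 = 221 minutes
= 3 hours and 41 minutes

Final answer: 3 hours and 41 minutes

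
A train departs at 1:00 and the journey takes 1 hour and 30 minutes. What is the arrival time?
Starting time: 1:00
Adding 30 minutes to 0 minutes: 0 + 30 = 30 minutes
Adding 1 hour: 1 + 1 = 2
Final time: 2:30

Final answer: 2:30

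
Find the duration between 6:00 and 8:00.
From 6:00 to 8:00:
(8 x 60 + 0) - (6 x 60 + 0) = 480 - 360 = 120 minutes
= 2 hours

Final answer: 2 hours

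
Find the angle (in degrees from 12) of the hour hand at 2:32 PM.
The hour hand moves 30 degrees per hour and 0.5 degrees per minute.
At 2:32: (2) x 30 + 32 x 0.5 = 60 + 16 = 76 degrees

Final answer: 76 degrees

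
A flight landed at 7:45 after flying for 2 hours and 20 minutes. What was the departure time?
Starting time: 7:45 = 465 total minutes past 12:00
Subtracting: 2 hours and 20 minutes = 140 minutes
465 - 140 = 325 minutes
= 5 hours and 25 minutes past 12:00 = 5:25

Final answer: 5:25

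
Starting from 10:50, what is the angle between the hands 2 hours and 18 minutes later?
First find the time 2 hours and 18 minutes after 10:50.
Total minutes: 10 x 60 + 50 + 2 x 60 + 18 = 788.
788 mod 720 = 68 minutes = 1:08.
Now compute the angle at 1:08:
Hour hand: 1 x 30 + 8 x 0.5 = 34 degrees
Minute hand: 8 x 6 = 48 degrees
Difference: |34 - 48| = 14 degrees
The angle is 14 degrees

Final answer: 14 degrees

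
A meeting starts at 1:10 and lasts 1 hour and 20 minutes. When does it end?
Starting time: 1:10
Adding 20 minutes to 10 minutes: 10 + 20 = 30 minutes
Adding 1 hour: 1 + 1 = 2
Final time: 2:30

Final answer: 2:30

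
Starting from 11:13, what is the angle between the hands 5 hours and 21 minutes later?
First find the time 5 hours and 21 minutes after 11:13.
Total minutes: 11 x 60 + 13 + 5 x 60 + 21 = 994.
994 mod 720 = 274 minutes = 4:34.
Now compute the angle at 4:34:
Hour hand: 4 x 30 + 34 x 0.5 = 137 degrees
Minute hand: 34 x 6 = 204 degrees
Difference: |137 - 204| = 67 degrees
The angle is 67 degrees

Final answer: 67 degrees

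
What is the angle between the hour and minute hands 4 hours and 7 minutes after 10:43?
First find the time 4 hours and 7 minutes after 10:43.
Total minutes: 10 x 60 + 43 + 4 x 60 + 7 = 890.
890 mod 720 = 170 minutes = 2:50.
Now compute the angle at 2:50:
Hour hand: 2 x 30 + 50 x 0.5 = 85 degrees
Minute hand: 50 x 6 = 300 degrees
Difference: |85 - 300| = 215 degrees
Smaller angle: 360 - 215 = 145 degrees

Final answer: 145 degrees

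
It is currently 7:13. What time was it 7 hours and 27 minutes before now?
Starting time: 7:13 = 433 total minutes past 12:00
Subtracting: 7 hours and 27 minutes = 447 minutes
433 - 447 = -14 (negative, add 12 hours = 720) = 706 minutes
= 11 hours and 46 minutes past 12:00 = 11:46

Final answer: 11:46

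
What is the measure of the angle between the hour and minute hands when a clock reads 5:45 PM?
Hour hand position: 5 x 30 + 45 x 0.5 = 172.5 degrees
Minute hand position: 45 x 6 = 270 degrees
Difference: |172.5 - 270| = 97.5 degrees
The angle between the hands is 97.5 degrees

Final answer: 97.5 degrees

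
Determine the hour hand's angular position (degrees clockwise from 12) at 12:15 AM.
The hour hand moves 30 degrees per hour and 0.5 degrees per minute.
At 12:15: (0) x 30 + 15 x 0.5 = 0 + 7.5 = 7.5 degrees

Final answer: 7.5 degrees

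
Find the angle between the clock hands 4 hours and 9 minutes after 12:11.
First find the time 4 hours and 9 minutes after 12:11.
Total minutes: 12 x 60 + 11 + 4 x 60 + 9 = 980.
980 mod 720 = 260 minutes = 4:20.
Now compute the angle at 4:20:
Hour hand: 4 x 30 + 20 x 0.5 = 130 degrees
Minute hand: 20 x 6 = 120 degrees
Difference: |130 - 120| = 10 degrees
The angle is 10 degrees

Final answer: 10 degrees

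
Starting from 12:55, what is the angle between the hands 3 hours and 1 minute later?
First find the time 3 hours and 1 minute after 12:55.
Total minutes: 12 x 60 + 55 + 3 x 60 + 1 = 956.
956 mod 720 = 236 minutes = 3:56.
Now compute the angle at 3:56:
Hour hand: 3 x 30 + 56 x 0.5 = 118 degrees
Minute hand: 56 x 6 = 336 degrees
Difference: |118 - 336| = 218 degrees
Smaller angle: 360 - 218 = 142 degrees

Final answer: 142 degrees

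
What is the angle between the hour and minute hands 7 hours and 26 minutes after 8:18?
First find the time 7 hours and 26 minutes after 8:18.
Total minutes: 8 x 60 + 18 + 7 x 60 + 26 = 944.
944 mod 720 = 224 minutes = 3:44.
Now compute the angle at 3:44:
Hour hand: 3 x 30 + 44 x 0.5 = 112 degrees
Minute hand: 44 x 6 = 264 degrees
Difference: |112 - 264| = 152 degrees
The angle is 152 degrees

Final answer: 152 degrees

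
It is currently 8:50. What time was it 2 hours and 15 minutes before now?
Starting time: 8:50 = 530 total minutes past 12:00
Subtracting: 2 hours and 15 minutes = 135 minutes
530 - 135 = 395 minutes
= 6 hours and 35 minutes past 12:00 = 6:35

Final answer: 6:35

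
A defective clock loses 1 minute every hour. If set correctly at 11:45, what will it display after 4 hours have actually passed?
For every 60 true minutes, the faulty clock advances 60 - 1 = 59 minutes.
True elapsed: 4 hours = 240 minutes.
Faulty clock advances: 240 x 59/60 = 236 minutes (drift: 4 minutes behind).
Shown time: 11:45 + 236 minutes = 3:41.

Final answer: 3:41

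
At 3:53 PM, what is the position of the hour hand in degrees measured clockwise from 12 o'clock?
The hour hand moves 30 degrees per hour and 0.5 degrees per minute.
At 3:53: (3) x 30 + 53 x 0.5 = 90 + 26.5 = 116.5 degrees

Final answer: 116.5 degrees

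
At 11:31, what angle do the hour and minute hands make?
Hour hand position: 11 x 30 + 31 x 0.5 = 345.5 degrees
Minute hand position: 31 x 6 = 186 degrees
Difference: |345.5 - 186| = 159.5 degrees
The angle between the hands is 159.5 degrees

Final answer: 159.5 degrees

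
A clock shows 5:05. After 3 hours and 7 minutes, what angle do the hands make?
First find the time 3 hours and 7 minutes after 5:05.
Total minutes: 5 x 60 + 5 + 3 x 60 + 7 = 492.
492 mod 720 = 492 minutes = 8:12.
Now compute the angle at 8:12:
Hour hand: 8 x 30 + 12 x 0.5 = 246 degrees
Minute hand: 12 x 6 = 72 degrees
Difference: |246 - 72| = 174 degrees
The angle is 174 degrees

Final answer: 174 degrees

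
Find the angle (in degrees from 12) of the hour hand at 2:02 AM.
The hour hand moves 30 degrees per hour and 0.5 degrees per minute.
At 2:02: (2) x 30 + 2 x 0.5 = 60 + 1 = 61 degrees

Final answer: 61 degrees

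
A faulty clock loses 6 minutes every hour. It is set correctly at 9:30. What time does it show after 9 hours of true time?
For every 60 true minutes, the faulty clock advances 60 - 6 = 54 minutes.
True elapsed: 9 hours = 540 minutes.
Faulty clock advances: 540 x 54/60 = 486 minutes (drift: 54 minutes behind).
Shown time: 9:30 + 486 minutes = 5:36.

Final answer: 5:36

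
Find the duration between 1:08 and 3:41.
From 1:08 to 3:41:
(3 x 60 + 41) - (1 x 60 + 8) = 221 - 68 = 153 minutes
= 2 hours and 33 minutes

Final answer: 2 hours and 33 minutes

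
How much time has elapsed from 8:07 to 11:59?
From 8:07 to 11:59:
(11 x 60 + 59) - (8 x 60 + 7) = 719 - 487 = 232 minutes
= 3 hours and 52 minutes

Final answer: 3 hours and 52 minutes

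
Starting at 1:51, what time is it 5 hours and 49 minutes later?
Starting time: 1:51
Adding 49 minutes to 51 minutes: 51 + 49 = 100 minutes = 1 hour and 40 minutes
Adding 5 hours: 1 + 5 + 1 (carry) = 7
Final time: 7:40

Final answer: 7:40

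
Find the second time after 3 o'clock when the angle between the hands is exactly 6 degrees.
At t minutes past 3:00, the hour hand is at 30 x 3 + 0.5t degrees and the minute hand is at 6t degrees.
The smaller angle between them is 6 degrees when |30H - 5.5t| = 6 or |30H - 5.5t| = 354.
With H = 3, solve 30 x 3 - 5.5t = +/- target for each target:
  t = (30 x 3 - 6) / 5.5 = 15.27
  t = (30 x 3 + 6) / 5.5 = 17.45
  t = (30 x 3 - 354) / 5.5 = -48 (outside (0, 60))
  t = (30 x 3 + 354) / 5.5 = 80.73 (outside (0, 60))
Valid solutions in (0, 60): {15.27, 17.45} minutes.
The second occurrence is t = 17.45 minutes.
The hands form a 6-degree angle at 17.45 minutes past 3:00.

Final answer: 17.45 minutes past 3:00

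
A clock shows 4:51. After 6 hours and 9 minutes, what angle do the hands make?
First find the time 6 hours and 9 minutes after 4:51.
Total minutes: 4 x 60 + 51 + 6 x 60 + 9 = 660.
660 mod 720 = 660 minutes = 11:00.
Now compute the angle at 11:00:
Hour hand: 11 x 30 + 0 x 0.5 = 330 degrees
Minute hand: 0 x 6 = 0 degrees
Difference: |330 - 0| = 330 degrees
Smaller angle: 360 - 330 = 30 degrees

Final answer: 30 degrees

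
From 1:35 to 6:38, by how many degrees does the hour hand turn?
The hour hand moves 0.5 degrees per minute.
Time elapsed: 6:38 - 1:35 = 303 minutes
Angular displacement: 303 x 0.5 = 151.5 degrees

Final answer: 151.5 degrees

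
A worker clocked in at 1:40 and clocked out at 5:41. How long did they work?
From 1:40 to 5:41:
(5 x 60 + 41) - (1 x 60 + 40) = 341 - 100 = 241 minutes
= 4 hours and 1 minute

Final answer: 4 hours and 1 minute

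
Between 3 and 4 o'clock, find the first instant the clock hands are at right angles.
At t minutes past 3:00, the hour hand is at 30 x 3 + 0.5t degrees and the minute hand is at 6t degrees.
The smaller angle between them is 90 degrees when |30H - 5.5t| = 90 or |30H - 5.5t| = 270.
With H = 3, solve 30 x 3 - 5.5t = +/- target for each target:
  t = (30 x 3 - 90) / 5.5 = 0 (outside (0, 60))
  t = (30 x 3 + 90) / 5.5 = 32.73
  t = (30 x 3 - 270) / 5.5 = -32.73 (outside (0, 60))
  t = (30 x 3 + 270) / 5.5 = 65.45 (outside (0, 60))
Valid solutions in (0, 60): {32.73} minutes.
First occurrence: t = 32.73 minutes.
The hands are at right angles at 32.73 minutes past 3:00.

Final answer: 32.73 minutes past 3:00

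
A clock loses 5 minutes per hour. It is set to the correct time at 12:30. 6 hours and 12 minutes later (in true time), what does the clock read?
For every 60 true minutes, the faulty clock advances 60 - 5 = 55 minutes.
True elapsed: 6 hours and 12 minutes = 372 minutes.
Faulty clock advances: 372 x 55/60 = 341 minutes (drift: 31 minutes behind).
Shown time: 12:30 + 341 minutes = 6:11.

Final answer: 6:11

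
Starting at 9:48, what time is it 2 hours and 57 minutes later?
Starting time: 9:48
Adding 57 minutes to 48 minutes: 48 + 57 = 105 minutes = 1 hour and 45 minutes
Adding 2 hours: 9 + 2 + 1 (carry) = 12
Final time: 12:45

Final answer: 12:45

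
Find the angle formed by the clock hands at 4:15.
Hour hand position: 4 x 30 + 15 x 0.5 = 127.5 degrees
Minute hand position: 15 x 6 = 90 degrees
Difference: |127.5 - 90| = 37.5 degrees
The angle between the hands is 37.5 degrees

Final answer: 37.5 degrees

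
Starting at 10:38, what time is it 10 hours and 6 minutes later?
Starting time: 10:38
Adding 6 minutes to 38 minutes: 38 + 6 = 44 minutes
Adding 10 hours: 10 + 10 = 20 - 12 = 8
Final time: 8:44

Final answer: 8:44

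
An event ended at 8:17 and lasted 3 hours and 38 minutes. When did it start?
Starting time: 8:17 = 497 total minutes past 12:00
Subtracting: 3 hours and 38 minutes = 218 minutes
497 - 218 = 279 minutes
= 4 hours and 39 minutes past 12:00 = 4:39

Final answer: 4:39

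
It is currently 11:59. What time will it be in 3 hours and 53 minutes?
Starting time: 11:59
Adding 53 minutes to 59 minutes: 59 + 53 = 112 minutes = 1 hour and 52 minutes
Adding 3 hours: 11 + 3 + 1 (carry) = 15 - 12 = 3
Final time: 3:52

Final answer: 3:52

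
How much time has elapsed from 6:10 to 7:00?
From 6:10 to 7:00:
(7 x 60 + 0) - (6 x 60 + 10) = 420 - 370 = 50 minutes
= 50 minutes

Final answer: 50 minutes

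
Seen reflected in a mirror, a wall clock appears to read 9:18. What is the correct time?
Reflection across the vertical (12-6) axis maps a hand at angle A degrees to (360 - A) degrees, which sends a reading of T minutes past 12:00 to (720 - T) minutes past 12:00.
Mirror reads 9:18 = 558 minutes past 12:00.
Actual time: (720 - 558) mod 720 = 162 minutes = 2:42.

Final answer: 2:42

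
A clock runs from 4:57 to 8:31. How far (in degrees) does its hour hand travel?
The hour hand moves 0.5 degrees per minute.
Time elapsed: 8:31 - 4:57 = 214 minutes
Angular displacement: 214 x 0.5 = 107 degrees

Final answer: 107 degrees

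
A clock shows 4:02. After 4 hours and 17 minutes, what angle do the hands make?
First find the time 4 hours and 17 minutes after 4:02.
Total minutes: 4 x 60 + 2 + 4 x 60 + 17 = 499.
499 mod 720 = 499 minutes = 8:19.
Now compute the angle at 8:19:
Hour hand: 8 x 30 + 19 x 0.5 = 249.5 degrees
Minute hand: 19 x 6 = 114 degrees
Difference: |249.5 - 114| = 135.5 degrees
The angle is 135.5 degrees

Final answer: 135.5 degrees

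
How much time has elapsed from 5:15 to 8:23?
From 5:15 to 8:23:
(8 x 60 + 23) - (5 x 60 + 15) = 503 - 315 = 188 minutes
= 3 hours and 8 minutes

Final answer: 3 hours and 8 minutes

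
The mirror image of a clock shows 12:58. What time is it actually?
Reflection across the vertical (12-6) axis maps a hand at angle A degrees to (360 - A) degrees, which sends a reading of T minutes past 12:00 to (720 - T) minutes past 12:00.
Mirror reads 12:58 = 58 minutes past 12:00.
Actual time: (720 - 58) mod 720 = 662 minutes = 11:02.

Final answer: 11:02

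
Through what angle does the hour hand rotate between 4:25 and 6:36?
The hour hand moves 0.5 degrees per minute.
Time elapsed: 6:36 - 4:25 = 131 minutes
Angular displacement: 131 x 0.5 = 65.5 degrees

Final answer: 65.5 degrees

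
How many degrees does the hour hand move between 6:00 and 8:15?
The hour hand moves 0.5 degrees per minute.
Time elapsed: 8:15 - 6:00 = 135 minutes
Angular displacement: 135 x 0.5 = 67.5 degrees

Final answer: 67.5 degrees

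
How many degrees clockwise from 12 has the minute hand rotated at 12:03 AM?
The minute hand moves 6 degrees per minute.
At 12:03: 3 x 6 = 18 degrees

Final answer: 18 degrees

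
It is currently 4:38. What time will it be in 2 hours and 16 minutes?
Starting time: 4:38
Adding 16 minutes to 38 minutes: 38 + 16 = 54 minutes
Adding 2 hours: 4 + 2 = 6
Final time: 6:54

Final answer: 6:54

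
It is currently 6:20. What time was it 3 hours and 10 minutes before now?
Starting time: 6:20 = 380 total minutes past 12:00
Subtracting: 3 hours and 10 minutes = 190 minutes
380 - 190 = 190 minutes
= 3 hours and 10 minutes past 12:00 = 3:10

Final answer: 3:10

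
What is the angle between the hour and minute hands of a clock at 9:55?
Hour hand position: 9 x 30 + 55 x 0.5 = 297.5 degrees
Minute hand position: 55 x 6 = 330 degrees
Difference: |297.5 - 330| = 32.5 degrees
The angle between the hands is 32.5 degrees

Final answer: 32.5 degrees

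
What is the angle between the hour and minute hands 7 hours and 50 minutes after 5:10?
First find the time 7 hours and 50 minutes after 5:10.
Total minutes: 5 x 60 + 10 + 7 x 60 + 50 = 780.
780 mod 720 = 60 minutes = 1:00.
Now compute the angle at 1:00:
Hour hand: 1 x 30 + 0 x 0.5 = 30 degrees
Minute hand: 0 x 6 = 0 degrees
Difference: |30 - 0| = 30 degrees
The angle is 30 degrees

Final answer: 30 degrees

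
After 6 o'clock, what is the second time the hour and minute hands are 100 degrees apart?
At t minutes past 6:00, the hour hand is at 30 x 6 + 0.5t degrees and the minute hand is at 6t degrees.
The smaller angle between them is 100 degrees when |30H - 5.5t| = 100 or |30H - 5.5t| = 260.
With H = 6, solve 30 x 6 - 5.5t = +/- target for each target:
  t = (30 x 6 - 100) / 5.5 = 14.55
  t = (30 x 6 + 100) / 5.5 = 50.91
  t = (30 x 6 - 260) / 5.5 = -14.55 (outside (0, 60))
  t = (30 x 6 + 260) / 5.5 = 80 (outside (0, 60))
Valid solutions in (0, 60): {14.55, 50.91} minutes.
The second occurrence is t = 50.91 minutes.
The hands form a 100-degree angle at 50.91 minutes past 6:00.

Final answer: 50.91 minutes past 6:00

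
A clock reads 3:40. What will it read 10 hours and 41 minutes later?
Starting time: 3:40
Adding 41 minutes to 40 minutes: 40 + 41 = 81 minutes = 1 hour and 21 minutes
Adding 10 hours: 3 + 10 + 1 (carry) = 14 - 12 = 2
Final time: 2:21

Final answer: 2:21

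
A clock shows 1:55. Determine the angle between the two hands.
Hour hand position: 1 x 30 + 55 x 0.5 = 57.5 degrees
Minute hand position: 55 x 6 = 330 degrees
Difference: |57.5 - 330| = 272.5 degrees
Since 272.5 > 180, the smaller angle is 360 - 272.5 = 87.5 degrees

Final answer: 87.5 degrees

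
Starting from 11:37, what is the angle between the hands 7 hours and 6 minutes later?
First find the time 7 hours and 6 minutes after 11:37.
Total minutes: 11 x 60 + 37 + 7 x 60 + 6 = 1123.
1123 mod 720 = 403 minutes = 6:43.
Now compute the angle at 6:43:
Hour hand: 6 x 30 + 43 x 0.5 = 201.5 degrees
Minute hand: 43 x 6 = 258 degrees
Difference: |201.5 - 258| = 56.5 degrees
The angle is 56.5 degrees

Final answer: 56.5 degrees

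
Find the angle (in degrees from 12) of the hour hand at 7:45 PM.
The hour hand moves 30 degrees per hour and 0.5 degrees per minute.
At 7:45: (7) x 30 + 45 x 0.5 = 210 + 22.5 = 232.5 degrees

Final answer: 232.5 degrees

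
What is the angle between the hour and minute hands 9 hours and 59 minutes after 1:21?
First find the time 9 hours and 59 minutes after 1:21.
Total minutes: 1 x 60 + 21 + 9 x 60 + 59 = 680.
680 mod 720 = 680 minutes = 11:20.
Now compute the angle at 11:20:
Hour hand: 11 x 30 + 20 x 0.5 = 340 degrees
Minute hand: 20 x 6 = 120 degrees
Difference: |340 - 120| = 220 degrees
Smaller angle: 360 - 220 = 140 degrees

Final answer: 140 degrees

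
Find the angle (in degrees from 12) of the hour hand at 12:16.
The hour hand moves 30 degrees per hour and 0.5 degrees per minute.
At 12:16: (0) x 30 + 16 x 0.5 = 0 + 8 = 8 degrees

Final answer: 8 degrees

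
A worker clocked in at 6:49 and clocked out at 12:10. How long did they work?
From 6:49 to 12:10:
(12 x 60 + 10) - (6 x 60 + 49) = 730 - 409 = 321 minutes
= 5 hours and 21 minutes

Final answer: 5 hours and 21 minutes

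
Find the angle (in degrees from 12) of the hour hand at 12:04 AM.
The hour hand moves 30 degrees per hour and 0.5 degrees per minute.
At 12:04: (0) x 30 + 4 x 0.5 = 0 + 2 = 2 degrees

Final answer: 2 degrees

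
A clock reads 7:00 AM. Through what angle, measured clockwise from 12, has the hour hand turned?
The hour hand moves 30 degrees per hour and 0.5 degrees per minute.
At 7:00: (7) x 30 + 0 x 0.5 = 210 + 0 = 210 degrees

Final answer: 210 degrees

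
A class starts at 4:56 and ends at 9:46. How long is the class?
From 4:56 to 9:46:
(9 x 60 + 46) - (4 x 60 + 56) = 586 - 296 = 290 minutes
= 4 hours and 50 minutes

Final answer: 4 hours and 50 minutes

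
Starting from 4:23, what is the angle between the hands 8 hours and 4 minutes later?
First find the time 8 hours and 4 minutes after 4:23.
Total minutes: 4 x 60 + 23 + 8 x 60 + 4 = 747.
747 mod 720 = 27 minutes = 12:27.
Now compute the angle at 12:27:
Hour hand: 0 x 30 + 27 x 0.5 = 13.5 degrees
Minute hand: 27 x 6 = 162 degrees
Difference: |13.5 - 162| = 148.5 degrees
The angle is 148.5 degrees

Final answer: 148.5 degrees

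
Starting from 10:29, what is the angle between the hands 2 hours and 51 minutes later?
First find the time 2 hours and 51 minutes after 10:29.
Total minutes: 10 x 60 + 29 + 2 x 60 + 51 = 800.
800 mod 720 = 80 minutes = 1:20.
Now compute the angle at 1:20:
Hour hand: 1 x 30 + 20 x 0.5 = 40 degrees
Minute hand: 20 x 6 = 120 degrees
Difference: |40 - 120| = 80 degrees
The angle is 80 degrees

Final answer: 80 degrees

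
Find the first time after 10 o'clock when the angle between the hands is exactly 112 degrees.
At t minutes past 10:00, the hour hand is at 30 x 10 + 0.5t degrees and the minute hand is at 6t degrees.
The smaller angle between them is 112 degrees when |30H - 5.5t| = 112 or |30H - 5.5t| = 248.
With H = 10, solve 30 x 10 - 5.5t = +/- target for each target:
  t = (30 x 10 - 112) / 5.5 = 34.18
  t = (30 x 10 + 112) / 5.5 = 74.91 (outside (0, 60))
  t = (30 x 10 - 248) / 5.5 = 9.45
  t = (30 x 10 + 248) / 5.5 = 99.64 (outside (0, 60))
Valid solutions in (0, 60): {9.45, 34.18} minutes.
The first occurrence is t = 9.45 minutes.
The hands form a 112-degree angle at 9.45 minutes past 10:00.

Final answer: 9.45 minutes past 10:00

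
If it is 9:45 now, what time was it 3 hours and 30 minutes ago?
Starting time: 9:45 = 585 total minutes past 12:00
Subtracting: 3 hours and 30 minutes = 210 minutes
585 - 210 = 375 minutes
= 6 hours and 15 minutes past 12:00 = 6:15

Final answer: 6:15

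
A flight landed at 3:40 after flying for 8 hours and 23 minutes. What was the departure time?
Starting time: 3:40 = 220 total minutes past 12:00
Subtracting: 8 hours and 23 minutes = 503 minutes
220 - 503 = -283 (negative, add 12 hours = 720) = 437 minutes
= 7 hours and 17 minutes past 12:00 = 7:17

Final answer: 7:17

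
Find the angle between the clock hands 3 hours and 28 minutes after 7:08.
First find the time 3 hours and 28 minutes after 7:08.
Total minutes: 7 x 60 + 8 + 3 x 60 + 28 = 636.
636 mod 720 = 636 minutes = 10:36.
Now compute the angle at 10:36:
Hour hand: 10 x 30 + 36 x 0.5 = 318 degrees
Minute hand: 36 x 6 = 216 degrees
Difference: |318 - 216| = 102 degrees
The angle is 102 degrees

Final answer: 102 degrees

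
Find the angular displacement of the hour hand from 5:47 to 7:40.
The hour hand moves 0.5 degrees per minute.
Time elapsed: 7:40 - 5:47 = 113 minutes
Angular displacement: 113 x 0.5 = 56.5 degrees

Final answer: 56.5 degrees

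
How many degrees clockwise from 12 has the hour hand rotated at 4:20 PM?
The hour hand moves 30 degrees per hour and 0.5 degrees per minute.
At 4:20: (4) x 30 + 20 x 0.5 = 120 + 10 = 130 degrees

Final answer: 130 degrees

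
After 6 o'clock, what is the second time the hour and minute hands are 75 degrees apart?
At t minutes past 6:00, the hour hand is at 30 x 6 + 0.5t degrees and the minute hand is at 6t degrees.
The smaller angle between them is 75 degrees when |30H - 5.5t| = 75 or |30H - 5.5t| = 285.
With H = 6, solve 30 x 6 - 5.5t = +/- target for each target:
  t = (30 x 6 - 75) / 5.5 = 19.09
  t = (30 x 6 + 75) / 5.5 = 46.36
  t = (30 x 6 - 285) / 5.5 = -19.09 (outside (0, 60))
  t = (30 x 6 + 285) / 5.5 = 84.55 (outside (0, 60))
Valid solutions in (0, 60): {19.09, 46.36} minutes.
The second occurrence is t = 46.36 minutes.
The hands form a 75-degree angle at 46.36 minutes past 6:00.

Final answer: 46.36 minutes past 6:00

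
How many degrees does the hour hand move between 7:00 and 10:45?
The hour hand moves 0.5 degrees per minute.
Time elapsed: 10:45 - 7:00 = 225 minutes
Angular displacement: 225 x 0.5 = 112.5 degrees

Final answer: 112.5 degrees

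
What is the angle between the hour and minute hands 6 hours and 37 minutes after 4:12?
First find the time 6 hours and 37 minutes after 4:12.
Total minutes: 4 x 60 + 12 + 6 x 60 + 37 = 649.
649 mod 720 = 649 minutes = 10:49.
Now compute the angle at 10:49:
Hour hand: 10 x 30 + 49 x 0.5 = 324.5 degrees
Minute hand: 49 x 6 = 294 degrees
Difference: |324.5 - 294| = 30.5 degrees
The angle is 30.5 degrees

Final answer: 30.5 degrees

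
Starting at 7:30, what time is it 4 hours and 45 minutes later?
Starting time: 7:30
Adding 45 minutes to 30 minutes: 30 + 45 = 75 minutes = 1 hour and 15 minutes
Adding 4 hours: 7 + 4 + 1 (carry) = 12
Final time: 12:15

Final answer: 12:15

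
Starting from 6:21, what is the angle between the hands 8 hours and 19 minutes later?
First find the time 8 hours and 19 minutes after 6:21.
Total minutes: 6 x 60 + 21 + 8 x 60 + 19 = 880.
880 mod 720 = 160 minutes = 2:40.
Now compute the angle at 2:40:
Hour hand: 2 x 30 + 40 x 0.5 = 80 degrees
Minute hand: 40 x 6 = 240 degrees
Difference: |80 - 240| = 160 degrees
The angle is 160 degrees

Final answer: 160 degrees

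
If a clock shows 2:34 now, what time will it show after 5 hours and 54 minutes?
Starting time: 2:34
Adding 54 minutes to 34 minutes: 34 + 54 = 88 minutes = 1 hour and 28 minutes
Adding 5 hours: 2 + 5 + 1 (carry) = 8
Final time: 8:28

Final answer: 8:28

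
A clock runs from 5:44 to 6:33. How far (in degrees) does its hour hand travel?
The hour hand moves 0.5 degrees per minute.
Time elapsed: 6:33 - 5:44 = 49 minutes
Angular displacement: 49 x 0.5 = 24.5 degrees

Final answer: 24.5 degrees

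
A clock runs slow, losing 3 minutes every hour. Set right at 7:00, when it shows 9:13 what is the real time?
For every 60 true minutes, the faulty clock advances 57 minutes, so 1 faulty-clock minute corresponds to 60/57 true minutes.
From 7:00 to 9:13 on the faulty dial is 133 minutes.
True elapsed: 133 x 60/57 = 140 minutes = 2 hours and 20 minutes.
True time: 7:00 + 2 hours and 20 minutes = 9:20.

Final answer: 9:20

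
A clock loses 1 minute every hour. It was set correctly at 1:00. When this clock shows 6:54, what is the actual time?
For every 60 true minutes, the faulty clock advances 59 minutes, so 1 faulty-clock minute corresponds to 60/59 true minutes.
From 1:00 to 6:54 on the faulty dial is 354 minutes.
True elapsed: 354 x 60/59 = 360 minutes = 6 hours.
True time: 1:00 + 6 hours = 7:00.

Final answer: 7:00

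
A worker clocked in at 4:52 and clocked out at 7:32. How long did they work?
From 4:52 to 7:32:
(7 x 60 + 32) - (4 x 60 + 52) = 452 - 292 = 160 minutes
= 2 hours and 40 minutes

Final answer: 2 hours and 40 minutes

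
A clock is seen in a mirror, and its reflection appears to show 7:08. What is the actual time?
Reflection across the vertical (12-6) axis maps a hand at angle A degrees to (360 - A) degrees, which sends a reading of T minutes past 12:00 to (720 - T) minutes past 12:00.
Mirror reads 7:08 = 428 minutes past 12:00.
Actual time: (720 - 428) mod 720 = 292 minutes = 4:52.

Final answer: 4:52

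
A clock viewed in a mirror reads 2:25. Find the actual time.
Reflection across the vertical (12-6) axis maps a hand at angle A degrees to (360 - A) degrees, which sends a reading of T minutes past 12:00 to (720 - T) minutes past 12:00.
Mirror reads 2:25 = 145 minutes past 12:00.
Actual time: (720 - 145) mod 720 = 575 minutes = 9:35.

Final answer: 9:35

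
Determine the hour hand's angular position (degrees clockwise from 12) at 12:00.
The hour hand moves 30 degrees per hour and 0.5 degrees per minute.
At 12:00: (0) x 30 + 0 x 0.5 = 0 + 0 = 0 degrees

Final answer: 0 degrees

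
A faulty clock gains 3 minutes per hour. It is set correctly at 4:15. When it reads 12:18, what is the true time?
For every 60 true minutes, the faulty clock advances 63 minutes, so 1 faulty-clock minute corresponds to 60/63 true minutes.
From 4:15 to 12:18 on the faulty dial is 483 minutes.
True elapsed: 483 x 60/63 = 460 minutes = 7 hours and 40 minutes.
True time: 4:15 + 7 hours and 40 minutes = 11:55.

Final answer: 11:55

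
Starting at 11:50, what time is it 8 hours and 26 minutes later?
Starting time: 11:50
Adding 26 minutes to 50 minutes: 50 + 26 = 76 minutes = 1 hour and 16 minutes
Adding 8 hours: 11 + 8 + 1 (carry) = 20 - 12 = 8
Final time: 8:16

Final answer: 8:16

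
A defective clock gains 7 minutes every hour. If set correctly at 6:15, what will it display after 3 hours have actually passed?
For every 60 true minutes, the faulty clock advances 60 + 7 = 67 minutes.
True elapsed: 3 hours = 180 minutes.
Faulty clock advances: 180 x 67/60 = 201 minutes (drift: 21 minutes ahead).
Shown time: 6:15 + 201 minutes = 9:36.

Final answer: 9:36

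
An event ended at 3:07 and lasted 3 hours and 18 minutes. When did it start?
Starting time: 3:07 = 187 total minutes past 12:00
Subtracting: 3 hours and 18 minutes = 198 minutes
187 - 198 = -11 (negative, add 12 hours = 720) = 709 minutes
= 11 hours and 49 minutes past 12:00 = 11:49

Final answer: 11:49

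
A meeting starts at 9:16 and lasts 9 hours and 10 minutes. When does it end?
Starting time: 9:16
Adding 10 minutes to 16 minutes: 16 + 10 = 26 minutes
Adding 9 hours: 9 + 9 = 18 - 12 = 6
Final time: 6:26

Final answer: 6:26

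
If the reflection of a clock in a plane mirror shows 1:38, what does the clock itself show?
Reflection across the vertical (12-6) axis maps a hand at angle A degrees to (360 - A) degrees, which sends a reading of T minutes past 12:00 to (720 - T) minutes past 12:00.
Mirror reads 1:38 = 98 minutes past 12:00.
Actual time: (720 - 98) mod 720 = 622 minutes = 10:22.

Final answer: 10:22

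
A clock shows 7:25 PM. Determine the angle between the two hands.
Hour hand position: 7 x 30 + 25 x 0.5 = 222.5 degrees
Minute hand position: 25 x 6 = 150 degrees
Difference: |222.5 - 150| = 72.5 degrees
The angle between the hands is 72.5 degrees

Final answer: 72.5 degrees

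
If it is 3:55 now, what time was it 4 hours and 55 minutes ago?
Starting time: 3:55 = 235 total minutes past 12:00
Subtracting: 4 hours and 55 minutes = 295 minutes
235 - 295 = -60 (negative, add 12 hours = 720) = 660 minutes
= 11 hours past 12:00 = 11:00

Final answer: 11:00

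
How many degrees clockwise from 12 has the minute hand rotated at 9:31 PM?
The minute hand moves 6 degrees per minute.
At 9:31: 31 x 6 = 186 degrees

Final answer: 186 degrees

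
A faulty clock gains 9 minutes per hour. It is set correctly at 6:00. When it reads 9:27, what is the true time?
For every 60 true minutes, the faulty clock advances 69 minutes, so 1 faulty-clock minute corresponds to 60/69 true minutes.
From 6:00 to 9:27 on the faulty dial is 207 minutes.
True elapsed: 207 x 60/69 = 180 minutes = 3 hours.
True time: 6:00 + 3 hours = 9:00.

Final answer: 9:00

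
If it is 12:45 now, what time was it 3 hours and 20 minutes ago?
Starting time: 12:45 = 45 total minutes past 12:00
Subtracting: 3 hours and 20 minutes = 200 minutes
45 - 200 = -155 (negative, add 12 hours = 720) = 565 minutes
= 9 hours and 25 minutes past 12:00 = 9:25

Final answer: 9:25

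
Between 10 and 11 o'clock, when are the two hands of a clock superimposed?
The minute hand gains 5.5 degrees per minute on the hour hand.
At 10:00, the hour hand is at 300 degrees and the minute hand is at 0 degrees.
The gap is 300 degrees. Time to close: 300/5.5 = 60 x 10/11 = 54.55 minutes.
The hands overlap at 54.55 minutes past 10:00.

Final answer: 54.55 minutes past 10:00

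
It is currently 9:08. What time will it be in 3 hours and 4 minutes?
Starting time: 9:08
Adding 4 minutes to 8 minutes: 8 + 4 = 12 minutes
Adding 3 hours: 9 + 3 = 12
Final time: 12:12

Final answer: 12:12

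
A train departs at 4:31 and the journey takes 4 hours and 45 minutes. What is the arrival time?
Starting time: 4:31
Adding 45 minutes to 31 minutes: 31 + 45 = 76 minutes = 1 hour and 16 minutes
Adding 4 hours: 4 + 4 + 1 (carry) = 9
Final time: 9:16

Final answer: 9:16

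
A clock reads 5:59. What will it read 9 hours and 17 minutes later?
Starting time: 5:59
Adding 17 minutes to 59 minutes: 59 + 17 = 76 minutes = 1 hour and 16 minutes
Adding 9 hours: 5 + 9 + 1 (carry) = 15 - 12 = 3
Final time: 3:16

Final answer: 3:16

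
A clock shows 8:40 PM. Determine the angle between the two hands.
Hour hand position: 8 x 30 + 40 x 0.5 = 260 degrees
Minute hand position: 40 x 6 = 240 degrees
Difference: |260 - 240| = 20 degrees
The angle between the hands is 20 degrees

Final answer: 20 degrees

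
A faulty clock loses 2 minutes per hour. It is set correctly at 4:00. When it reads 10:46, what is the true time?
For every 60 true minutes, the faulty clock advances 58 minutes, so 1 faulty-clock minute corresponds to 60/58 true minutes.
From 4:00 to 10:46 on the faulty dial is 406 minutes.
True elapsed: 406 x 60/58 = 420 minutes = 7 hours.
True time: 4:00 + 7 hours = 11:00.

Final answer: 11:00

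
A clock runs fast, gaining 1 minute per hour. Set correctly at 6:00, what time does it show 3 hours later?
For every 60 true minutes, the faulty clock advances 60 + 1 = 61 minutes.
True elapsed: 3 hours = 180 minutes.
Faulty clock advances: 180 x 61/60 = 183 minutes (drift: 3 minutes ahead).
Shown time: 6:00 + 183 minutes = 9:03.

Final answer: 9:03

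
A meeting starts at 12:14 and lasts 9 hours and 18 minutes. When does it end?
Starting time: 12:14
Adding 18 minutes to 14 minutes: 14 + 18 = 32 minutes
Adding 9 hours: 12 + 9 = 21 - 12 = 9
Final time: 9:32

Final answer: 9:32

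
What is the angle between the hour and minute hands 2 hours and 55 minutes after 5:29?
First find the time 2 hours and 55 minutes after 5:29.
Total minutes: 5 x 60 + 29 + 2 x 60 + 55 = 504.
504 mod 720 = 504 minutes = 8:24.
Now compute the angle at 8:24:
Hour hand: 8 x 30 + 24 x 0.5 = 252 degrees
Minute hand: 24 x 6 = 144 degrees
Difference: |252 - 144| = 108 degrees
The angle is 108 degrees

Final answer: 108 degrees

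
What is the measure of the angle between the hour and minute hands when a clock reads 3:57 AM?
Hour hand position: 3 x 30 + 57 x 0.5 = 118.5 degrees
Minute hand position: 57 x 6 = 342 degrees
Difference: |118.5 - 342| = 223.5 degrees
Since 223.5 > 180, the smaller angle is 360 - 223.5 = 136.5 degrees

Final answer: 136.5 degrees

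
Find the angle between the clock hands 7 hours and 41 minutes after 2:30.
First find the time 7 hours and 41 minutes after 2:30.
Total minutes: 2 x 60 + 30 + 7 x 60 + 41 = 611.
611 mod 720 = 611 minutes = 10:11.
Now compute the angle at 10:11:
Hour hand: 10 x 30 + 11 x 0.5 = 305.5 degrees
Minute hand: 11 x 6 = 66 degrees
Difference: |305.5 - 66| = 239.5 degrees
Smaller angle: 360 - 239.5 = 120.5 degrees

Final answer: 120.5 degrees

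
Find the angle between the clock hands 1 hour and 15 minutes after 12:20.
First find the time 1 hour and 15 minutes after 12:20.
Total minutes: 12 x 60 + 20 + 1 x 60 + 15 = 815.
815 mod 720 = 95 minutes = 1:35.
Now compute the angle at 1:35:
Hour hand: 1 x 30 + 35 x 0.5 = 47.5 degrees
Minute hand: 35 x 6 = 210 degrees
Difference: |47.5 - 210| = 162.5 degrees
The angle is 162.5 degrees

Final answer: 162.5 degrees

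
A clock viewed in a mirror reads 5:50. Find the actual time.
Reflection across the vertical (12-6) axis maps a hand at angle A degrees to (360 - A) degrees, which sends a reading of T minutes past 12:00 to (720 - T) minutes past 12:00.
Mirror reads 5:50 = 350 minutes past 12:00.
Actual time: (720 - 350) mod 720 = 370 minutes = 6:10.

Final answer: 6:10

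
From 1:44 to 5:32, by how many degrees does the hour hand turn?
The hour hand moves 0.5 degrees per minute.
Time elapsed: 5:32 - 1:44 = 228 minutes
Angular displacement: 228 x 0.5 = 114 degrees

Final answer: 114 degrees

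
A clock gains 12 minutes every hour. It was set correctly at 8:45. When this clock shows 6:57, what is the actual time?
For every 60 true minutes, the faulty clock advances 72 minutes, so 1 faulty-clock minute corresponds to 60/72 true minutes.
From 8:45 to 6:57 on the faulty dial is 612 minutes.
True elapsed: 612 x 60/72 = 510 minutes = 8 hours and 30 minutes.
True time: 8:45 + 8 hours and 30 minutes = 5:15.

Final answer: 5:15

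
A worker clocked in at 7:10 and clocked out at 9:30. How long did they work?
From 7:10 to 9:30:
(9 x 60 + 30) - (7 x 60 + 10) = 570 - 430 = 140 minutes
= 2 hours and 20 minutes

Final answer: 2 hours and 20 minutes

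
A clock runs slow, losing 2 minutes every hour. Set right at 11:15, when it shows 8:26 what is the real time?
For every 60 true minutes, the faulty clock advances 58 minutes, so 1 faulty-clock minute corresponds to 60/58 true minutes.
From 11:15 to 8:26 on the faulty dial is 551 minutes.
True elapsed: 551 x 60/58 = 570 minutes = 9 hours and 30 minutes.
True time: 11:15 + 9 hours and 30 minutes = 8:45.

Final answer: 8:45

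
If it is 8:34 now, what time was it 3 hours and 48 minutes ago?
Starting time: 8:34 = 514 total minutes past 12:00
Subtracting: 3 hours and 48 minutes = 228 minutes
514 - 228 = 286 minutes
= 4 hours and 46 minutes past 12:00 = 4:46

Final answer: 4:46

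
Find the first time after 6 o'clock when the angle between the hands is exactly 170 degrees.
At t minutes past 6:00, the hour hand is at 30 x 6 + 0.5t degrees and the minute hand is at 6t degrees.
The smaller angle between them is 170 degrees when |30H - 5.5t| = 170 or |30H - 5.5t| = 190.
With H = 6, solve 30 x 6 - 5.5t = +/- target for each target:
  t = (30 x 6 - 170) / 5.5 = 1.82
  t = (30 x 6 + 170) / 5.5 = 63.64 (outside (0, 60))
  t = (30 x 6 - 190) / 5.5 = -1.82 (outside (0, 60))
  t = (30 x 6 + 190) / 5.5 = 67.27 (outside (0, 60))
Valid solutions in (0, 60): {1.82} minutes.
The first occurrence is t = 1.82 minutes.
The hands form a 170-degree angle at 1.82 minutes past 6:00.

Final answer: 1.82 minutes past 6:00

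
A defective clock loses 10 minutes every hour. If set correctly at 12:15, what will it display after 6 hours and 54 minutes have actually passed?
For every 60 true minutes, the faulty clock advances 60 - 10 = 50 minutes.
True elapsed: 6 hours and 54 minutes = 414 minutes.
Faulty clock advances: 414 x 50/60 = 345 minutes (drift: 69 minutes behind).
Shown time: 12:15 + 345 minutes = 6:00.

Final answer: 6:00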